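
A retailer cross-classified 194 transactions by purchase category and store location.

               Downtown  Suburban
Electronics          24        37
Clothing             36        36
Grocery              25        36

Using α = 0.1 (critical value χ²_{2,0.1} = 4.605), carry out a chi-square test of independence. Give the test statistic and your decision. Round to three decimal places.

Row totals: 61, 72, 61. Column totals: 85, 109. Grand total N = 194.
Expected counts (row total × column total / N):
  Electronics, Downtown: 61×85/194 = 26.7268
  Electronics, Suburban: 61×109/194 = 34.2732
  Clothing, Downtown: 72×85/194 = 31.5464
  Clothing, Suburban: 72×109/194 = 40.4536
  Grocery, Downtown: 61×85/194 = 26.7268
  Grocery, Suburban: 61×109/194 = 34.2732
Contributions (O − E)²/E:
  (24 − 26.7268)²/26.7268 = 0.2782
  (37 − 34.2732)²/34.2732 = 0.2169
  (36 − 31.5464)²/31.5464 = 0.6287
  (36 − 40.4536)²/40.4536 = 0.4903
  (25 − 26.7268)²/26.7268 = 0.1116
  (36 − 34.2732)²/34.2732 = 0.0870
χ² = 0.2782 + 0.2169 + 0.6287 + 0.4903 + 0.1116 + 0.0870 = 1.813
df = (3−1)(2−1) = 2. Since 1.813 < 4.605, fail to reject the null hypothesis of independence at α = 0.1.

1.813; fail to reject H₀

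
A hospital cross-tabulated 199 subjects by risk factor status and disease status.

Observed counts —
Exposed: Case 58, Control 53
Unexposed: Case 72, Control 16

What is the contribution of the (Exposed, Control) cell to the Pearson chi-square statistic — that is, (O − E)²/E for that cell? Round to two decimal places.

5.47

Row total (Exposed) = 111; column total (Control) = 69; N = 199.
Expected count E = 111 × 69 / 199 = 38.487.
Contribution = (O − E)²/E = (53 − 38.487)² / 38.487 = 5.47.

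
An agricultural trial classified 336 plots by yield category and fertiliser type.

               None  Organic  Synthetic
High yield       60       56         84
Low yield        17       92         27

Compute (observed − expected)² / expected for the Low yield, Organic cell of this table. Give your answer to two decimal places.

Row total (Low yield) = 136; column total (Organic) = 148; N = 336.
Expected count E = 136 × 148 / 336 = 59.9048.
Contribution = (O − E)²/E = (92 − 59.9048)² / 59.9048 = 17.20.

17.20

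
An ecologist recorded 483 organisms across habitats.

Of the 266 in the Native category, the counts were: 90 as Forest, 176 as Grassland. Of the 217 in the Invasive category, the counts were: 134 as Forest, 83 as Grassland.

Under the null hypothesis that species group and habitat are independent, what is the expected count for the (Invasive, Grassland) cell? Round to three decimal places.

116.362

Row total (Invasive) = 217; column total (Grassland) = 259; grand total N = 483.
Expected count = (row total × column total) / N = 217 × 259 / 483 = 116.362.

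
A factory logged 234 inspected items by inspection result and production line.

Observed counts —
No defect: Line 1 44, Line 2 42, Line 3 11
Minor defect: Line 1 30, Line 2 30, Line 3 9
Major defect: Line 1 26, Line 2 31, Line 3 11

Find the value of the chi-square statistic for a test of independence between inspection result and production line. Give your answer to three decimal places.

1.251

Row totals: 97, 69, 68. Column totals: 100, 103, 31. Grand total N = 234.
Expected counts (row total × column total / N):
  No defect, Line 1: 97×100/234 = 41.4530
  No defect, Line 2: 97×103/234 = 42.6966
  No defect, Line 3: 97×31/234 = 12.8504
  Minor defect, Line 1: 69×100/234 = 29.4872
  Minor defect, Line 2: 69×103/234 = 30.3718
  Minor defect, Line 3: 69×31/234 = 9.1410
  Major defect, Line 1: 68×100/234 = 29.0598
  Major defect, Line 2: 68×103/234 = 29.9316
  Major defect, Line 3: 68×31/234 = 9.0085
Contributions (O − E)²/E:
  (44 − 41.4530)²/41.4530 = 0.1565
  (42 − 42.6966)²/42.6966 = 0.0114
  (11 − 12.8504)²/12.8504 = 0.2664
  (30 − 29.4872)²/29.4872 = 0.0089
  (30 − 30.3718)²/30.3718 = 0.0046
  (9 − 9.1410)²/9.1410 = 0.0022
  (26 − 29.0598)²/29.0598 = 0.3222
  (31 − 29.9316)²/29.9316 = 0.0381
  (11 − 9.0085)²/9.0085 = 0.4403
χ² = 0.1565 + 0.0114 + 0.2664 + 0.0089 + 0.0046 + 0.0022 + 0.3222 + 0.0381 + 0.4403 = 1.251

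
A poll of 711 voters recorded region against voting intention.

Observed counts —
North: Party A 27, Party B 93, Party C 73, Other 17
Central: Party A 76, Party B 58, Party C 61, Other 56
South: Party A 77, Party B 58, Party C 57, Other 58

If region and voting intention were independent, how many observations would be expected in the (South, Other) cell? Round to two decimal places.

Row total (South) = 250; column total (Other) = 131; grand total N = 711.
Expected count = (row total × column total) / N = 250 × 131 / 711 = 46.06.

46.06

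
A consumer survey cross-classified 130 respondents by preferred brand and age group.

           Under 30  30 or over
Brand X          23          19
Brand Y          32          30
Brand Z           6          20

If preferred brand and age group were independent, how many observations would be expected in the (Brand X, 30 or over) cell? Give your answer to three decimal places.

22.292

Row total (Brand X) = 42; column total (30 or over) = 69; grand total N = 130.
Expected count = (row total × column total) / N = 42 × 69 / 130 = 22.292.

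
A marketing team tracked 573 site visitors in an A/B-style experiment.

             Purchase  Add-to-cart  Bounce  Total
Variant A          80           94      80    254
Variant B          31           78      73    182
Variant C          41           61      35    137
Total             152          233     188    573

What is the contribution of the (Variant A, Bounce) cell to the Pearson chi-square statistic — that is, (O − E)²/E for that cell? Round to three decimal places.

0.134

Row total (Variant A) = 254; column total (Bounce) = 188; N = 573.
Expected count E = 254 × 188 / 573 = 83.3368.
Contribution = (O − E)²/E = (80 − 83.3368)² / 83.3368 = 0.134.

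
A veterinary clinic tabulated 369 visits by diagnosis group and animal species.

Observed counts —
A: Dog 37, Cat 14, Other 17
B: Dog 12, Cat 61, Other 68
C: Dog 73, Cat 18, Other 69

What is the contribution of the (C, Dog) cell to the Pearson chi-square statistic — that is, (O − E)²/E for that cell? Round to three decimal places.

Row total (C) = 160; column total (Dog) = 122; N = 369.
Expected count E = 160 × 122 / 369 = 52.89973.
Contribution = (O − E)²/E = (73 − 52.89973)² / 52.89973 = 7.637.

7.637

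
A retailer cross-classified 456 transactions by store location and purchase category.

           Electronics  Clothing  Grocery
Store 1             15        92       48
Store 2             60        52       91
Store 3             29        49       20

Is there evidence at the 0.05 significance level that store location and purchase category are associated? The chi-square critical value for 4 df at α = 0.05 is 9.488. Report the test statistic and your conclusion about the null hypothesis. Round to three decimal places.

Row totals: 155, 203, 98. Column totals: 104, 193, 159. Grand total N = 456.
Expected counts (row total × column total / N):
  Store 1, Electronics: 155×104/456 = 35.3509
  Store 1, Clothing: 155×193/456 = 65.6031
  Store 1, Grocery: 155×159/456 = 54.0461
  Store 2, Electronics: 203×104/456 = 46.2982
  Store 2, Clothing: 203×193/456 = 85.9189
  Store 2, Grocery: 203×159/456 = 70.7829
  Store 3, Electronics: 98×104/456 = 22.3509
  Store 3, Clothing: 98×193/456 = 41.4781
  Store 3, Grocery: 98×159/456 = 34.1711
Contributions (O − E)²/E:
  (15 − 35.3509)²/35.3509 = 11.7157
  (92 − 65.6031)²/65.6031 = 10.6214
  (48 − 54.0461)²/54.0461 = 0.6764
  (60 − 46.2982)²/46.2982 = 4.0550
  (52 − 85.9189)²/85.9189 = 13.3904
  (91 − 70.7829)²/70.7829 = 5.7744
  (29 − 22.3509)²/22.3509 = 1.9780
  (49 − 41.4781)²/41.4781 = 1.3641
  (20 − 34.1711)²/34.1711 = 5.8769
χ² = 11.7157 + 10.6214 + 0.6764 + 4.0550 + 13.3904 + 5.7744 + 1.9780 + 1.3641 + 5.8769 = 55.452
df = (3−1)(3−1) = 4. Since 55.452 > 9.488, reject the null hypothesis of independence at α = 0.05.

55.452; reject H₀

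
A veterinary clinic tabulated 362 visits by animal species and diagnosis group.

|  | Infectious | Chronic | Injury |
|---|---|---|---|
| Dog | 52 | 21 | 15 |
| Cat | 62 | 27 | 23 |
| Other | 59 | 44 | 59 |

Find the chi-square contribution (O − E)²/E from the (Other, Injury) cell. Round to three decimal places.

Row total (Other) = 162; column total (Injury) = 97; N = 362.
Expected count E = 162 × 97 / 362 = 43.40884.
Contribution = (O − E)²/E = (59 − 43.40884)² / 43.40884 = 5.600.

5.600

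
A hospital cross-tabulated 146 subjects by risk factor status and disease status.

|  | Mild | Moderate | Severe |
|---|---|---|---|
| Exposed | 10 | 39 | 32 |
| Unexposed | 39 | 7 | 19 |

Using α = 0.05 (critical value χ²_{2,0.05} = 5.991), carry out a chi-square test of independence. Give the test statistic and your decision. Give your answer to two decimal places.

Row totals: 81, 65. Column totals: 49, 46, 51. Grand total N = 146.
Expected counts (row total × column total / N):
  Exposed, Mild: 81×49/146 = 27.185
  Exposed, Moderate: 81×46/146 = 25.521
  Exposed, Severe: 81×51/146 = 28.295
  Unexposed, Mild: 65×49/146 = 21.815
  Unexposed, Moderate: 65×46/146 = 20.479
  Unexposed, Severe: 65×51/146 = 22.705
Contributions (O − E)²/E:
  (10 − 27.185)²/27.185 = 10.8635
  (39 − 25.521)²/25.521 = 7.1190
  (32 − 28.295)²/28.295 = 0.4851
  (39 − 21.815)²/21.815 = 13.5377
  (7 − 20.479)²/20.479 = 8.8717
  (19 − 22.705)²/22.705 = 0.6046
χ² = 10.8635 + 7.1190 + 0.4851 + 13.5377 + 8.8717 + 0.6046 = 41.48
df = (2−1)(3−1) = 2. Since 41.48 > 5.991, reject the null hypothesis of independence at α = 0.05.

41.48; reject H₀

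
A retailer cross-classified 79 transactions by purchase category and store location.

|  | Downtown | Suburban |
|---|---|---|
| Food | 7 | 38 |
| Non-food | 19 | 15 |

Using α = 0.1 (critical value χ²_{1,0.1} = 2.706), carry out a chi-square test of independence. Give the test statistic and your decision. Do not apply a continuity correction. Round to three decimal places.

14.265; reject H₀

Row totals: 45, 34. Column totals: 26, 53. Grand total N = 79.
Expected counts (row total × column total / N):
  Food, Downtown: 45×26/79 = 14.8101
  Food, Suburban: 45×53/79 = 30.1899
  Non-food, Downtown: 34×26/79 = 11.1899
  Non-food, Suburban: 34×53/79 = 22.8101
Contributions (O − E)²/E:
  (7 − 14.8101)²/14.8101 = 4.1187
  (38 − 30.1899)²/30.1899 = 2.0205
  (19 − 11.1899)²/11.1899 = 5.4511
  (15 − 22.8101)²/22.8101 = 2.6742
χ² = 4.1187 + 2.0205 + 5.4511 + 2.6742 = 14.265
df = (2−1)(2−1) = 1. Since 14.265 > 2.706, reject the null hypothesis of independence at α = 0.1.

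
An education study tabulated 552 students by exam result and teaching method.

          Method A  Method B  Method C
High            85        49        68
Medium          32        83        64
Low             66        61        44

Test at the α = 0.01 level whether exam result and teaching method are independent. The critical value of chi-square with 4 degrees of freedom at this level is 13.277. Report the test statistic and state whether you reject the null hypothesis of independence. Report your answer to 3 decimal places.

Row totals: 202, 179, 171. Column totals: 183, 193, 176. Grand total N = 552.
Expected counts (row total × column total / N):
  High, Method A: 202×183/552 = 66.96739
  High, Method B: 202×193/552 = 70.62681
  High, Method C: 202×176/552 = 64.40580
  Medium, Method A: 179×183/552 = 59.34239
  Medium, Method B: 179×193/552 = 62.58514
  Medium, Method C: 179×176/552 = 57.07246
  Low, Method A: 171×183/552 = 56.69022
  Low, Method B: 171×193/552 = 59.78804
  Low, Method C: 171×176/552 = 54.52174
Contributions (O − E)²/E:
  (85 − 66.96739)²/66.96739 = 4.8557
  (49 − 70.62681)²/70.62681 = 6.6224
  (68 − 64.40580)²/64.40580 = 0.2006
  (32 − 59.34239)²/59.34239 = 12.5982
  (83 − 62.58514)²/62.58514 = 6.6592
  (64 − 57.07246)²/57.07246 = 0.8409
  (66 − 56.69022)²/56.69022 = 1.5289
  (61 − 59.78804)²/59.78804 = 0.0246
  (44 − 54.52174)²/54.52174 = 2.0305
χ² = 4.8557 + 6.6224 + 0.2006 + 12.5982 + 6.6592 + 0.8409 + 1.5289 + 0.0246 + 2.0305 = 35.361
df = (3−1)(3−1) = 4. Since 35.361 > 13.277, reject the null hypothesis of independence at α = 0.01.

35.361; reject H₀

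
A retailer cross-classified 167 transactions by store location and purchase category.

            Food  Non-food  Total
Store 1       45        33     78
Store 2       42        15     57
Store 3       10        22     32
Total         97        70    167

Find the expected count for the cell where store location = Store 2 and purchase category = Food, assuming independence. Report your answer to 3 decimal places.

33.108

Row total (Store 2) = 57; column total (Food) = 97; grand total N = 167.
Expected count = (row total × column total) / N = 57 × 97 / 167 = 33.108.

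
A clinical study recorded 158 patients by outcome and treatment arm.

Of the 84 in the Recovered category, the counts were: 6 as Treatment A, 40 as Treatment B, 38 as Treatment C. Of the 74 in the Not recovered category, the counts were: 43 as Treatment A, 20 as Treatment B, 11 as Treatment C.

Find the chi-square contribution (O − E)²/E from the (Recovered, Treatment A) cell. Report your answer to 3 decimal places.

15.433

Row total (Recovered) = 84; column total (Treatment A) = 49; N = 158.
Expected count E = 84 × 49 / 158 = 26.0506.
Contribution = (O − E)²/E = (6 − 26.0506)² / 26.0506 = 15.433.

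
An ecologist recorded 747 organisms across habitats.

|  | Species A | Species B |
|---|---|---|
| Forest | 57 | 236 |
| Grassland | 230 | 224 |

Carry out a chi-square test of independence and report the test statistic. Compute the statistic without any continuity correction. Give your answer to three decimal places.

Row totals: 293, 454. Column totals: 287, 460. Grand total N = 747.
Expected counts (row total × column total / N):
  Forest, Species A: 293×287/747 = 112.5716
  Forest, Species B: 293×460/747 = 180.4284
  Grassland, Species A: 454×287/747 = 174.4284
  Grassland, Species B: 454×460/747 = 279.5716
Contributions (O − E)²/E:
  (57 − 112.5716)²/112.5716 = 27.4332
  (236 − 180.4284)²/180.4284 = 17.1159
  (230 − 174.4284)²/174.4284 = 17.7047
  (224 − 279.5716)²/279.5716 = 11.0462
χ² = 27.4332 + 17.1159 + 17.7047 + 11.0462 = 73.300

73.300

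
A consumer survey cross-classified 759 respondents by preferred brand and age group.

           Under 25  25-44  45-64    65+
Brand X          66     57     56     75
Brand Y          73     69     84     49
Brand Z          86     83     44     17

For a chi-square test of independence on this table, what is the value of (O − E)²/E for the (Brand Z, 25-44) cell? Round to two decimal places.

6.11

Row total (Brand Z) = 230; column total (25-44) = 209; N = 759.
Expected count E = 230 × 209 / 759 = 63.333.
Contribution = (O − E)²/E = (83 − 63.333)² / 63.333 = 6.11.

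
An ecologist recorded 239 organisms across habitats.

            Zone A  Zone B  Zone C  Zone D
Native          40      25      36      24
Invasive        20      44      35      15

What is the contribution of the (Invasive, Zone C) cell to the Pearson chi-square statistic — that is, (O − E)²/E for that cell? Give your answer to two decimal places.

0.04

Row total (Invasive) = 114; column total (Zone C) = 71; N = 239.
Expected count E = 114 × 71 / 239 = 33.866.
Contribution = (O − E)²/E = (35 − 33.866)² / 33.866 = 0.04.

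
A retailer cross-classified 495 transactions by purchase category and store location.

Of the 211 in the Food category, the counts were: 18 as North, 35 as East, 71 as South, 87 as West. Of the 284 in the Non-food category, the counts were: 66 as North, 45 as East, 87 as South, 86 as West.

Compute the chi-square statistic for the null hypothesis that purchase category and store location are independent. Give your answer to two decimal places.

19.97

Row totals: 211, 284. Column totals: 84, 80, 158, 173. Grand total N = 495.
Expected counts (row total × column total / N):
  Food, North: 211×84/495 = 35.806
  Food, East: 211×80/495 = 34.101
  Food, South: 211×158/495 = 67.349
  Food, West: 211×173/495 = 73.743
  Non-food, North: 284×84/495 = 48.194
  Non-food, East: 284×80/495 = 45.899
  Non-food, South: 284×158/495 = 90.651
  Non-food, West: 284×173/495 = 99.257
Contributions (O − E)²/E:
  (18 − 35.806)²/35.806 = 8.8548
  (35 − 34.101)²/34.101 = 0.0237
  (71 − 67.349)²/67.349 = 0.1979
  (87 − 73.743)²/73.743 = 2.3833
  (66 − 48.194)²/48.194 = 6.5787
  (45 − 45.899)²/45.899 = 0.0176
  (87 − 90.651)²/90.651 = 0.1470
  (86 − 99.257)²/99.257 = 1.7706
χ² = 8.8548 + 0.0237 + 0.1979 + 2.3833 + 6.5787 + 0.0176 + 0.1470 + 1.7706 = 19.97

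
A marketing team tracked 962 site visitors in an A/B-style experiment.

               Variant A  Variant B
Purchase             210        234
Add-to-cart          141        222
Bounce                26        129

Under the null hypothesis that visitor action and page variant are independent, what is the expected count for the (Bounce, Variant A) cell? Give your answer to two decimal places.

60.74

Row total (Bounce) = 155; column total (Variant A) = 377; grand total N = 962.
Expected count = (row total × column total) / N = 155 × 377 / 962 = 60.74.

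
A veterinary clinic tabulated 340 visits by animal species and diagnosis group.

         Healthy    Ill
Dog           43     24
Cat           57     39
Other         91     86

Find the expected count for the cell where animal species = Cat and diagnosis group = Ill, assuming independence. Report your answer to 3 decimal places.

42.071

Row total (Cat) = 96; column total (Ill) = 149; grand total N = 340.
Expected count = (row total × column total) / N = 96 × 149 / 340 = 42.071.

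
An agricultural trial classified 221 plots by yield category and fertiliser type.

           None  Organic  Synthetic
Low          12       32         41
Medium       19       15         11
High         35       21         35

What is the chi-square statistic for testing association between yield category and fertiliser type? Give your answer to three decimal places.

19.026

Row totals: 85, 45, 91. Column totals: 66, 68, 87. Grand total N = 221.
Expected counts (row total × column total / N):
  Low, None: 85×66/221 = 25.3846
  Low, Organic: 85×68/221 = 26.1538
  Low, Synthetic: 85×87/221 = 33.4615
  Medium, None: 45×66/221 = 13.4389
  Medium, Organic: 45×68/221 = 13.8462
  Medium, Synthetic: 45×87/221 = 17.7149
  High, None: 91×66/221 = 27.1765
  High, Organic: 91×68/221 = 28.0000
  High, Synthetic: 91×87/221 = 35.8235
Contributions (O − E)²/E:
  (12 − 25.3846)²/25.3846 = 7.0573
  (32 − 26.1538)²/26.1538 = 1.3068
  (41 − 33.4615)²/33.4615 = 1.6983
  (19 − 13.4389)²/13.4389 = 2.3012
  (15 − 13.8462)²/13.8462 = 0.0961
  (11 − 17.7149)²/17.7149 = 2.5453
  (35 − 27.1765)²/27.1765 = 2.2522
  (21 − 28.0000)²/28.0000 = 1.7500
  (35 − 35.8235)²/35.8235 = 0.0189
χ² = 7.0573 + 1.3068 + 1.6983 + 2.3012 + 0.0961 + 2.5453 + 2.2522 + 1.7500 + 0.0189 = 19.026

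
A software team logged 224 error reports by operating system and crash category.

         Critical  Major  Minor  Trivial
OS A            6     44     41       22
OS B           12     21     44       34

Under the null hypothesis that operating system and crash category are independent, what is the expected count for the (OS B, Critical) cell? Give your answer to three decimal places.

8.920

Row total (OS B) = 111; column total (Critical) = 18; grand total N = 224.
Expected count = (row total × column total) / N = 111 × 18 / 224 = 8.920.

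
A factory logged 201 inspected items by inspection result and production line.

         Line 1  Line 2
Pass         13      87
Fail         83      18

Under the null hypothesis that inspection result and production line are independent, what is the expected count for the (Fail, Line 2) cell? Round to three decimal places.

Row total (Fail) = 101; column total (Line 2) = 105; grand total N = 201.
Expected count = (row total × column total) / N = 101 × 105 / 201 = 52.761.

52.761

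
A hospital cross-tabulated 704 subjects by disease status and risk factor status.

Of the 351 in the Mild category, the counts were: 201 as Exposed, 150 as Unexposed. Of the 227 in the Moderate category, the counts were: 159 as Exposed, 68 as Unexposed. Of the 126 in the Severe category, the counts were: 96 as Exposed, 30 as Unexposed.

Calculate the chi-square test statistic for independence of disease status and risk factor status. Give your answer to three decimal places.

Row totals: 351, 227, 126. Column totals: 456, 248. Grand total N = 704.
Expected counts (row total × column total / N):
  Mild, Exposed: 351×456/704 = 227.3523
  Mild, Unexposed: 351×248/704 = 123.6477
  Moderate, Exposed: 227×456/704 = 147.0341
  Moderate, Unexposed: 227×248/704 = 79.9659
  Severe, Exposed: 126×456/704 = 81.6136
  Severe, Unexposed: 126×248/704 = 44.3864
Contributions (O − E)²/E:
  (201 − 227.3523)²/227.3523 = 3.0545
  (150 − 123.6477)²/123.6477 = 5.6163
  (159 − 147.0341)²/147.0341 = 0.9738
  (68 − 79.9659)²/79.9659 = 1.7905
  (96 − 81.6136)²/81.6136 = 2.5360
  (30 − 44.3864)²/44.3864 = 4.6629
χ² = 3.0545 + 5.6163 + 0.9738 + 1.7905 + 2.5360 + 4.6629 = 18.634

18.634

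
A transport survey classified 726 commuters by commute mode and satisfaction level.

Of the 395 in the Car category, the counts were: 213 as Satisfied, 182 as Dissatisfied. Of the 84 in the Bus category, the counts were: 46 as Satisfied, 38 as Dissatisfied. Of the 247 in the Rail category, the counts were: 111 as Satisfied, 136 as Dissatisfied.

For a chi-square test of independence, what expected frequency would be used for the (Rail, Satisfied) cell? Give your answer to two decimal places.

Row total (Rail) = 247; column total (Satisfied) = 370; grand total N = 726.
Expected count = (row total × column total) / N = 247 × 370 / 726 = 125.88.

125.88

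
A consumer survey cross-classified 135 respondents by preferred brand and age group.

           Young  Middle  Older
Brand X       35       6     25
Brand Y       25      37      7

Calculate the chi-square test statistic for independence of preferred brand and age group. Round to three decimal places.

Row totals: 66, 69. Column totals: 60, 43, 32. Grand total N = 135.
Expected counts (row total × column total / N):
  Brand X, Young: 66×60/135 = 29.33333
  Brand X, Middle: 66×43/135 = 21.02222
  Brand X, Older: 66×32/135 = 15.64444
  Brand Y, Young: 69×60/135 = 30.66667
  Brand Y, Middle: 69×43/135 = 21.97778
  Brand Y, Older: 69×32/135 = 16.35556
Contributions (O − E)²/E:
  (35 − 29.33333)²/29.33333 = 1.0947
  (6 − 21.02222)²/21.02222 = 10.7347
  (25 − 15.64444)²/15.64444 = 5.5947
  (25 − 30.66667)²/30.66667 = 1.0471
  (37 − 21.97778)²/21.97778 = 10.2680
  (7 − 16.35556)²/16.35556 = 5.3515
χ² = 1.0947 + 10.7347 + 5.5947 + 1.0471 + 10.2680 + 5.3515 = 34.091

34.091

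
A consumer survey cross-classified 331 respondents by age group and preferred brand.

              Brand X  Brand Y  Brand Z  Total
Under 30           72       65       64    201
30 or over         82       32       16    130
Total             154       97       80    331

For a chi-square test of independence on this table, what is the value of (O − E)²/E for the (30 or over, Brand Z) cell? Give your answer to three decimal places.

Row total (30 or over) = 130; column total (Brand Z) = 80; N = 331.
Expected count E = 130 × 80 / 331 = 31.4199.
Contribution = (O − E)²/E = (16 − 31.4199)² / 31.4199 = 7.568.

7.568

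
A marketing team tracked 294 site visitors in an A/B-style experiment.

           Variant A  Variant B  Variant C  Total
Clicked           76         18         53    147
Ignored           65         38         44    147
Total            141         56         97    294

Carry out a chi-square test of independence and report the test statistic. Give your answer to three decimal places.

8.836

Grand total N = 294.
Expected counts (row total × column total / N):
  Clicked, Variant A: 147×141/294 = 70.5000
  Clicked, Variant B: 147×56/294 = 28.0000
  Clicked, Variant C: 147×97/294 = 48.5000
  Ignored, Variant A: 147×141/294 = 70.5000
  Ignored, Variant B: 147×56/294 = 28.0000
  Ignored, Variant C: 147×97/294 = 48.5000
Contributions (O − E)²/E:
  (76 − 70.5000)²/70.5000 = 0.4291
  (18 − 28.0000)²/28.0000 = 3.5714
  (53 − 48.5000)²/48.5000 = 0.4175
  (65 − 70.5000)²/70.5000 = 0.4291
  (38 − 28.0000)²/28.0000 = 3.5714
  (44 − 48.5000)²/48.5000 = 0.4175
χ² = 0.4291 + 3.5714 + 0.4175 + 0.4291 + 3.5714 + 0.4175 = 8.836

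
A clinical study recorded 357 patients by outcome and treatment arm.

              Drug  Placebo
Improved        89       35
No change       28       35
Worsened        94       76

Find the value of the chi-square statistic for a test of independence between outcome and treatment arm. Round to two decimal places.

Row totals: 124, 63, 170. Column totals: 211, 146. Grand total N = 357.
Expected counts (row total × column total / N):
  Improved, Drug: 124×211/357 = 73.289
  Improved, Placebo: 124×146/357 = 50.711
  No change, Drug: 63×211/357 = 37.235
  No change, Placebo: 63×146/357 = 25.765
  Worsened, Drug: 170×211/357 = 100.476
  Worsened, Placebo: 170×146/357 = 69.524
Contributions (O − E)²/E:
  (89 − 73.289)²/73.289 = 3.3680
  (35 − 50.711)²/50.711 = 4.8675
  (28 − 37.235)²/37.235 = 2.2905
  (35 − 25.765)²/25.765 = 3.3101
  (94 − 100.476)²/100.476 = 0.4174
  (76 − 69.524)²/69.524 = 0.6032
χ² = 3.3680 + 4.8675 + 2.2905 + 3.3101 + 0.4174 + 0.6032 = 14.86

14.86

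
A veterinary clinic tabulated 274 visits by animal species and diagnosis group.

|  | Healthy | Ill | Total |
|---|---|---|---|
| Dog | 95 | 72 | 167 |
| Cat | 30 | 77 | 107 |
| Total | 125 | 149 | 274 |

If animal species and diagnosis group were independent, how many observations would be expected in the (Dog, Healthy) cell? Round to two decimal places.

Row total (Dog) = 167; column total (Healthy) = 125; grand total N = 274.
Expected count = (row total × column total) / N = 167 × 125 / 274 = 76.19.

76.19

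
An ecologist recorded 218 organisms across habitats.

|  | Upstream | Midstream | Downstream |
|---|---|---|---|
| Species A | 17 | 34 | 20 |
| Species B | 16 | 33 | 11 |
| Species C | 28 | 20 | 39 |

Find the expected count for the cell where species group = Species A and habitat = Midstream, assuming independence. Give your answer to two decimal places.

28.33

Row total (Species A) = 71; column total (Midstream) = 87; grand total N = 218.
Expected count = (row total × column total) / N = 71 × 87 / 218 = 28.33.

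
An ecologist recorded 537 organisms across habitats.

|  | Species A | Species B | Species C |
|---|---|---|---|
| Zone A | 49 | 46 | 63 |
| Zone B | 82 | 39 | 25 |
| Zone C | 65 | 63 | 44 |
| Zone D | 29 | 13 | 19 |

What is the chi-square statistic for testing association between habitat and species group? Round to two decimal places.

Row totals: 158, 146, 172, 61. Column totals: 225, 161, 151. Grand total N = 537.
Expected counts (row total × column total / N):
  Zone A, Species A: 158×225/537 = 66.201
  Zone A, Species B: 158×161/537 = 47.371
  Zone A, Species C: 158×151/537 = 44.428
  Zone B, Species A: 146×225/537 = 61.173
  Zone B, Species B: 146×161/537 = 43.773
  Zone B, Species C: 146×151/537 = 41.054
  Zone C, Species A: 172×225/537 = 72.067
  Zone C, Species B: 172×161/537 = 51.568
  Zone C, Species C: 172×151/537 = 48.365
  Zone D, Species A: 61×225/537 = 25.559
  Zone D, Species B: 61×161/537 = 18.289
  Zone D, Species C: 61×151/537 = 17.153
Contributions (O − E)²/E:
  (49 − 66.201)²/66.201 = 4.4693
  (46 − 47.371)²/47.371 = 0.0397
  (63 − 44.428)²/44.428 = 7.7636
  (82 − 61.173)²/61.173 = 7.0908
  (39 − 43.773)²/43.773 = 0.5204
  (25 − 41.054)²/41.054 = 6.2779
  (65 − 72.067)²/72.067 = 0.6930
  (63 − 51.568)²/51.568 = 2.5343
  (44 − 48.365)²/48.365 = 0.3939
  (29 − 25.559)²/25.559 = 0.4633
  (13 − 18.289)²/18.289 = 1.5295
  (19 − 17.153)²/17.153 = 0.1989
χ² = 4.4693 + 0.0397 + 7.7636 + 7.0908 + 0.5204 + 6.2779 + 0.6930 + 2.5343 + 0.3939 + 0.4633 + 1.5295 + 0.1989 = 31.97

31.97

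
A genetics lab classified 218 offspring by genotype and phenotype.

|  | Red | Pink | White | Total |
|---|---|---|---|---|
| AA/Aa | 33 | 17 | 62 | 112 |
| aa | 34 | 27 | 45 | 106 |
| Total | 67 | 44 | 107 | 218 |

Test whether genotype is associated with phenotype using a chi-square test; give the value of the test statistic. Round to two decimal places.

Grand total N = 218.
Expected counts (row total × column total / N):
  AA/Aa, Red: 112×67/218 = 34.422
  AA/Aa, Pink: 112×44/218 = 22.606
  AA/Aa, White: 112×107/218 = 54.972
  aa, Red: 106×67/218 = 32.578
  aa, Pink: 106×44/218 = 21.394
  aa, White: 106×107/218 = 52.028
Contributions (O − E)²/E:
  (33 − 34.422)²/34.422 = 0.0587
  (17 − 22.606)²/22.606 = 1.3902
  (62 − 54.972)²/54.972 = 0.8985
  (34 − 32.578)²/32.578 = 0.0621
  (27 − 21.394)²/21.394 = 1.4690
  (45 − 52.028)²/52.028 = 0.9494
χ² = 0.0587 + 1.3902 + 0.8985 + 0.0621 + 1.4690 + 0.9494 = 4.83

4.83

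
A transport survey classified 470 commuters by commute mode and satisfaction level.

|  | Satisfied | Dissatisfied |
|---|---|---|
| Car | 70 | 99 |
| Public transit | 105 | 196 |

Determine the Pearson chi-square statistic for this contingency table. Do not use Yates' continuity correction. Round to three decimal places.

1.979

Row totals: 169, 301. Column totals: 175, 295. Grand total N = 470.
Expected counts (row total × column total / N):
  Car, Satisfied: 169×175/470 = 62.9255
  Car, Dissatisfied: 169×295/470 = 106.0745
  Public transit, Satisfied: 301×175/470 = 112.0745
  Public transit, Dissatisfied: 301×295/470 = 188.9255
Contributions (O − E)²/E:
  (70 − 62.9255)²/62.9255 = 0.7954
  (99 − 106.0745)²/106.0745 = 0.4718
  (105 − 112.0745)²/112.0745 = 0.4466
  (196 − 188.9255)²/188.9255 = 0.2649
χ² = 0.7954 + 0.4718 + 0.4466 + 0.2649 = 1.979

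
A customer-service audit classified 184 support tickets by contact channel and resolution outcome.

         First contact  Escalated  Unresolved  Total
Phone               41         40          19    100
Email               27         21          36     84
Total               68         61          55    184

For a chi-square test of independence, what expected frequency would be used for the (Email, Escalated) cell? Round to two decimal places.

Row total (Email) = 84; column total (Escalated) = 61; grand total N = 184.
Expected count = (row total × column total) / N = 84 × 61 / 184 = 27.85.

27.85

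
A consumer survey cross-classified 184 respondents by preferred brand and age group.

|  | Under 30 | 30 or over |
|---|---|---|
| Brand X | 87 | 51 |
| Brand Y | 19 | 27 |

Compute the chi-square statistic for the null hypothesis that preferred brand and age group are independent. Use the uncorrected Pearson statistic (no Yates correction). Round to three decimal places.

Row totals: 138, 46. Column totals: 106, 78. Grand total N = 184.
Expected counts (row total × column total / N):
  Brand X, Under 30: 138×106/184 = 79.5000
  Brand X, 30 or over: 138×78/184 = 58.5000
  Brand Y, Under 30: 46×106/184 = 26.5000
  Brand Y, 30 or over: 46×78/184 = 19.5000
Contributions (O − E)²/E:
  (87 − 79.5000)²/79.5000 = 0.7075
  (51 − 58.5000)²/58.5000 = 0.9615
  (19 − 26.5000)²/26.5000 = 2.1226
  (27 − 19.5000)²/19.5000 = 2.8846
χ² = 0.7075 + 0.9615 + 2.1226 + 2.8846 = 6.676

6.676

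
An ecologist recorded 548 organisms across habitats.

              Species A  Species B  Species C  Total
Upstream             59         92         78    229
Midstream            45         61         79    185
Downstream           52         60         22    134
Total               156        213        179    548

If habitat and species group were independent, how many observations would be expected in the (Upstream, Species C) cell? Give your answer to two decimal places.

Row total (Upstream) = 229; column total (Species C) = 179; grand total N = 548.
Expected count = (row total × column total) / N = 229 × 179 / 548 = 74.80.

74.80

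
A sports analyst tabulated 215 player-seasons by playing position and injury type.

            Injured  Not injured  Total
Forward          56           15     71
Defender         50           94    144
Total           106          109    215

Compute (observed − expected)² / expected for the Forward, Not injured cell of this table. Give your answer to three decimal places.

12.246

Row total (Forward) = 71; column total (Not injured) = 109; N = 215.
Expected count E = 71 × 109 / 215 = 35.9953.
Contribution = (O − E)²/E = (15 − 35.9953)² / 35.9953 = 12.246.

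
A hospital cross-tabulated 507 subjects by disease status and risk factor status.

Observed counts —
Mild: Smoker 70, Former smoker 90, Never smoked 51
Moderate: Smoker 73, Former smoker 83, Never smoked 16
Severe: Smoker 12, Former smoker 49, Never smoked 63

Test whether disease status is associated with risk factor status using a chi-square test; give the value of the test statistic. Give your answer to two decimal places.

Row totals: 211, 172, 124. Column totals: 155, 222, 130. Grand total N = 507.
Expected counts (row total × column total / N):
  Mild, Smoker: 211×155/507 = 64.507
  Mild, Former smoker: 211×222/507 = 92.391
  Mild, Never smoked: 211×130/507 = 54.103
  Moderate, Smoker: 172×155/507 = 52.584
  Moderate, Former smoker: 172×222/507 = 75.314
  Moderate, Never smoked: 172×130/507 = 44.103
  Severe, Smoker: 124×155/507 = 37.909
  Severe, Former smoker: 124×222/507 = 54.296
  Severe, Never smoked: 124×130/507 = 31.795
Contributions (O − E)²/E:
  (70 − 64.507)²/64.507 = 0.4677
  (90 − 92.391)²/92.391 = 0.0619
  (51 − 54.103)²/54.103 = 0.1780
  (73 − 52.584)²/52.584 = 7.9266
  (83 − 75.314)²/75.314 = 0.7844
  (16 − 44.103)²/44.103 = 17.9076
  (12 − 37.909)²/37.909 = 17.7076
  (49 − 54.296)²/54.296 = 0.5166
  (63 − 31.795)²/31.795 = 30.6259
χ² = 0.4677 + 0.0619 + 0.1780 + 7.9266 + 0.7844 + 17.9076 + 17.7076 + 0.5166 + 30.6259 = 76.18

76.18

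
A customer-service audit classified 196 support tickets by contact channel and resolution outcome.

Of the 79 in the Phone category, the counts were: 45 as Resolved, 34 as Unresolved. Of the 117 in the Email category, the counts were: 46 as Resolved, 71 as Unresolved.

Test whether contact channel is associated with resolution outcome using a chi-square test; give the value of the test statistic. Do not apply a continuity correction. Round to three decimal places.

Row totals: 79, 117. Column totals: 91, 105. Grand total N = 196.
Expected counts (row total × column total / N):
  Phone, Resolved: 79×91/196 = 36.6786
  Phone, Unresolved: 79×105/196 = 42.3214
  Email, Resolved: 117×91/196 = 54.3214
  Email, Unresolved: 117×105/196 = 62.6786
Contributions (O − E)²/E:
  (45 − 36.6786)²/36.6786 = 1.8879
  (34 − 42.3214)²/42.3214 = 1.6362
  (46 − 54.3214)²/54.3214 = 1.2747
  (71 − 62.6786)²/62.6786 = 1.1048
χ² = 1.8879 + 1.6362 + 1.2747 + 1.1048 = 5.904

5.904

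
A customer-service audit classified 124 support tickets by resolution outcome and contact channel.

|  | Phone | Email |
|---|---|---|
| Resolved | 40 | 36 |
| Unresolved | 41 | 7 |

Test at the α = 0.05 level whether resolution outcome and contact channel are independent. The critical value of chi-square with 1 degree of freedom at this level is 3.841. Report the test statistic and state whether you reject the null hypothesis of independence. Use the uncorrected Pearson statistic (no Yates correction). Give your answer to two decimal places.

Row totals: 76, 48. Column totals: 81, 43. Grand total N = 124.
Expected counts (row total × column total / N):
  Resolved, Phone: 76×81/124 = 49.645
  Resolved, Email: 76×43/124 = 26.355
  Unresolved, Phone: 48×81/124 = 31.355
  Unresolved, Email: 48×43/124 = 16.645
Contributions (O − E)²/E:
  (40 − 49.645)²/49.645 = 1.8738
  (36 − 26.355)²/26.355 = 3.5297
  (41 − 31.355)²/31.355 = 2.9669
  (7 − 16.645)²/16.645 = 5.5888
χ² = 1.8738 + 3.5297 + 2.9669 + 5.5888 = 13.96
df = (2−1)(2−1) = 1. Since 13.96 > 3.841, reject the null hypothesis of independence at α = 0.05.

13.96; reject H₀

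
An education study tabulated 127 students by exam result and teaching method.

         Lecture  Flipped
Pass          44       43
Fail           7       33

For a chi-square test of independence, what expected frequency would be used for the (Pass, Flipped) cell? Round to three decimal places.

52.063

Row total (Pass) = 87; column total (Flipped) = 76; grand total N = 127.
Expected count = (row total × column total) / N = 87 × 76 / 127 = 52.063.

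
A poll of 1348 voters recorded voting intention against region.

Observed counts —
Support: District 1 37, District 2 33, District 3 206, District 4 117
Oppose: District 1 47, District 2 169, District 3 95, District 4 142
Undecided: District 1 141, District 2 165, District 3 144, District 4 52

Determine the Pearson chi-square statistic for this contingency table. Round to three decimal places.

Row totals: 393, 453, 502. Column totals: 225, 367, 445, 311. Grand total N = 1348.
Expected counts (row total × column total / N):
  Support, District 1: 393×225/1348 = 65.5972
  Support, District 2: 393×367/1348 = 106.9963
  Support, District 3: 393×445/1348 = 129.7366
  Support, District 4: 393×311/1348 = 90.6699
  Oppose, District 1: 453×225/1348 = 75.6120
  Oppose, District 2: 453×367/1348 = 123.3316
  Oppose, District 3: 453×445/1348 = 149.5438
  Oppose, District 4: 453×311/1348 = 104.5126
  Undecided, District 1: 502×225/1348 = 83.7908
  Undecided, District 2: 502×367/1348 = 136.6721
  Undecided, District 3: 502×445/1348 = 165.7196
  Undecided, District 4: 502×311/1348 = 115.8175
Contributions (O − E)²/E:
  (37 − 65.5972)²/65.5972 = 12.4670
  (33 − 106.9963)²/106.9963 = 51.1742
  (206 − 129.7366)²/129.7366 = 44.8301
  (117 − 90.6699)²/90.6699 = 7.6461
  (47 − 75.6120)²/75.6120 = 10.8269
  (169 − 123.3316)²/123.3316 = 16.9105
  (95 − 149.5438)²/149.5438 = 19.8940
  (142 − 104.5126)²/104.5126 = 13.4463
  (141 − 83.7908)²/83.7908 = 39.0603
  (165 − 136.6721)²/136.6721 = 5.8715
  (144 − 165.7196)²/165.7196 = 2.8466
  (52 − 115.8175)²/115.8175 = 35.1646
χ² = 12.4670 + 51.1742 + 44.8301 + 7.6461 + 10.8269 + 16.9105 + 19.8940 + 13.4463 + 39.0603 + 5.8715 + 2.8466 + 35.1646 = 260.138

260.138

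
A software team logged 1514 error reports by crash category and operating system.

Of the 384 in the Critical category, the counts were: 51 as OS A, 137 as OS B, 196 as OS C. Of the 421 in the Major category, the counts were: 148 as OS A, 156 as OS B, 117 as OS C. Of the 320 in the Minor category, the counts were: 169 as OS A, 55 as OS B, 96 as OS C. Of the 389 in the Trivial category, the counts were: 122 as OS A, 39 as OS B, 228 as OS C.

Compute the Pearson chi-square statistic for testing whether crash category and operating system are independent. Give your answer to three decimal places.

Row totals: 384, 421, 320, 389. Column totals: 490, 387, 637. Grand total N = 1514.
Expected counts (row total × column total / N):
  Critical, OS A: 384×490/1514 = 124.28005
  Critical, OS B: 384×387/1514 = 98.15588
  Critical, OS C: 384×637/1514 = 161.56407
  Major, OS A: 421×490/1514 = 136.25495
  Major, OS B: 421×387/1514 = 107.61361
  Major, OS C: 421×637/1514 = 177.13144
  Minor, OS A: 320×490/1514 = 103.56671
  Minor, OS B: 320×387/1514 = 81.79657
  Minor, OS C: 320×637/1514 = 134.63672
  Trivial, OS A: 389×490/1514 = 125.89828
  Trivial, OS B: 389×387/1514 = 99.43395
  Trivial, OS C: 389×637/1514 = 163.66777
Contributions (O − E)²/E:
  (51 − 124.28005)²/124.28005 = 43.2086
  (137 − 98.15588)²/98.15588 = 15.3721
  (196 − 161.56407)²/161.56407 = 7.3397
  (148 − 136.25495)²/136.25495 = 1.0124
  (156 − 107.61361)²/107.61361 = 21.7560
  (117 − 177.13144)²/177.13144 = 20.4130
  (169 − 103.56671)²/103.56671 = 41.3407
  (55 − 81.79657)²/81.79657 = 8.7786
  (96 − 134.63672)²/134.63672 = 11.0876
  (122 − 125.89828)²/125.89828 = 0.1207
  (39 − 99.43395)²/99.43395 = 36.7305
  (228 − 163.66777)²/163.66777 = 25.2868
χ² = 43.2086 + 15.3721 + 7.3397 + 1.0124 + 21.7560 + 20.4130 + 41.3407 + 8.7786 + 11.0876 + 0.1207 + 36.7305 + 25.2868 = 232.447

232.447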